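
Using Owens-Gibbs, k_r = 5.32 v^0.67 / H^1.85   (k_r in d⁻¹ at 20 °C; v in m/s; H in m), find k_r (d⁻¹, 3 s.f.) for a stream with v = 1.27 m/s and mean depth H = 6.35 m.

k_r ≈ 0.204 d⁻¹

k_r = 5.32 × 1.27^0.67 / 6.35^1.85 = 5.32 × 1.174 / 30.56 = 0.2043 d⁻¹.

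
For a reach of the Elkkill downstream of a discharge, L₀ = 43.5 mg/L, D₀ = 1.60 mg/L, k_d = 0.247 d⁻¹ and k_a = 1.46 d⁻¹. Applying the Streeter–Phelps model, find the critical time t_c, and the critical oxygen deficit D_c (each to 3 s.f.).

t_c ≈ 1.30 d; D_c ≈ 5.34 mg/L

At the critical point dD/dt = 0, so k_d L₀ e^(−k_d t) = k_a D. Substituting D(t) from the Streeter–Phelps equation and solving for t gives
t_c = ln[(k_a/k_d)(1 − D₀(k_a−k_d)/(k_d L₀))] / (k_a−k_d).
Here k_a−k_d = 1.213 d⁻¹ and 1 − D₀(k_a−k_d)/(k_d L₀) = 1 − 1.60×1.213/(0.247×43.5) = 0.8194, so
t_c = ln(5.911 × 0.8194) / 1.213 = 1.578 / 1.213 = 1.301 d.
D_c = (k_d/k_a) L₀ e^(−k_d t_c) = (0.247/1.46) × 43.5 × e^(−0.247×1.301) = 0.1692 × 43.5 × 0.7253 = 5.337 mg/L.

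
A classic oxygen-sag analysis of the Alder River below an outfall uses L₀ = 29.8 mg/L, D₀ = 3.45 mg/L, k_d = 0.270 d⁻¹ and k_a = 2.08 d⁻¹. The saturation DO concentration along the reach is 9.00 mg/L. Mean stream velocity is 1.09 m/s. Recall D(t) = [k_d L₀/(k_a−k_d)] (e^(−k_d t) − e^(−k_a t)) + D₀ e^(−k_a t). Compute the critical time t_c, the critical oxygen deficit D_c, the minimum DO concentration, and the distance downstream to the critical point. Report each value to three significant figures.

t_c ≈ 0.301 d; D_c ≈ 3.57 mg/L; min DO ≈ 5.43 mg/L; x_c ≈ 28.4 km

With k_a/k_d = 7.704 and 1 − D₀(k_a−k_d)/(k_d L₀) = 0.2239,
t_c = ln(7.704 × 0.2239) / (2.08 − 0.270) = ln(1.725) / 1.810 = 0.5451/1.810 = 0.3012 d.
L(t_c) = L₀ e^(−k_d t_c) = 29.8 × 0.9219 = 27.47 mg/L, and at the critical point k_a D_c = k_d L, so D_c = (0.270/2.08) × 27.47 = 3.566 mg/L.
Minimum DO = C_s − D_c = 9.00 − 3.566 = 5.434 mg/L.
x_c = v t_c = 1.09 m/s × 0.3012 d × 86400 s/d = 28360 m ≈ 28.4 km.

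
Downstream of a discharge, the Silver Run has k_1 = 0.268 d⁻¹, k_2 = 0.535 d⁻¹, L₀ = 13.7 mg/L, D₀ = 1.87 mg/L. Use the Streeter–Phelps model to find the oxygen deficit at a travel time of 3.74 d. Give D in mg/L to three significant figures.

D ≈ 3.44 mg/L

k_1 L₀/(k_2−k_1) = 0.268×13.7/(0.535−0.268) = 3.672/0.2670 = 13.75 mg/L.
e^(−k_1 t) = e^(−0.268×3.740) = 0.3670; e^(−k_2 t) = e^(−0.535×3.740) = 0.1352.
D = 13.75 × (0.3670 − 0.1352) + 1.87 × 0.1352 = 3.188 + 0.2528 = 3.441 mg/L.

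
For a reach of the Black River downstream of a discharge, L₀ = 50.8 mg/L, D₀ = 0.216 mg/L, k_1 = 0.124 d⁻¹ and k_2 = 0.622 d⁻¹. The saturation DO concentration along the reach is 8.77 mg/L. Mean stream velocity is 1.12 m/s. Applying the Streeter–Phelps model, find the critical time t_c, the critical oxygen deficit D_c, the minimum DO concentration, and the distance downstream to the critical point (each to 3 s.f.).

t_c ≈ 3.20 d; D_c ≈ 6.81 mg/L; min DO ≈ 1.96 mg/L; x_c ≈ 310 km

t_c = [1/(k_2−k_1)] ln[(k_2/k_1)(1 − D₀(k_2−k_1)/(k_1 L₀))]
= [1/(0.622−0.124)] ln[(0.622/0.124)(1 − 0.216×0.4980/(0.124×50.8))]
= (1/0.4980) ln[5.016 × 0.9829] = 2.008 × ln(4.930) = 2.008 × 1.595 = 3.204 d.
D_c = (k_1/k_2) L₀ e^(−k_1 t_c) = (0.124/0.622) × 50.8 × e^(−0.124×3.204) = 0.1994 × 50.8 × 0.6722 = 6.807 mg/L.
Minimum DO = C_s − D_c = 8.77 − 6.807 = 1.963 mg/L.
x_c = v t_c = 1.12 m/s × 3.204 d × 86400 s/d = 310000 m ≈ 310 km.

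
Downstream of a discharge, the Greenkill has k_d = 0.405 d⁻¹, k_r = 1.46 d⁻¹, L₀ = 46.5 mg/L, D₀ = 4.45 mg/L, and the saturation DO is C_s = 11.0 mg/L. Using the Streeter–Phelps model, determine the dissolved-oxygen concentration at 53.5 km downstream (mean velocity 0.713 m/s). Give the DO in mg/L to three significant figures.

Travel time t = x/v = 53.5 km / (0.713 m/s) = 53500 m / 0.713 m/s = 75040 s = 0.8685 d.
k_d L₀/(k_r−k_d) = 0.405×46.5/(1.46−0.405) = 18.83/1.055 = 17.85 mg/L.
e^(−k_d t) = e^(−0.405×0.8685) = 0.7035; e^(−k_r t) = e^(−1.46×0.8685) = 0.2814.
D = 17.85 × (0.7035 − 0.2814) + 4.45 × 0.2814 = 7.534 + 1.252 = 8.786 mg/L.
DO = C_s − D = 11.0 − 8.786 = 2.214 mg/L.

DO ≈ 2.21 mg/L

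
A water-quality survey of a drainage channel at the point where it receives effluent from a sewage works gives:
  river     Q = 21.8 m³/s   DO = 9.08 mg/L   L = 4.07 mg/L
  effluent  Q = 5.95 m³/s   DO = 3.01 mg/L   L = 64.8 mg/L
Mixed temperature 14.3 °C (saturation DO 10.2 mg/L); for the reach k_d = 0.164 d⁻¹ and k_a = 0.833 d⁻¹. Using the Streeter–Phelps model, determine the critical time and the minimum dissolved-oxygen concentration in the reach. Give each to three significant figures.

t_c ≈ 1.14 d; minimum DO ≈ 7.41 mg/L

Mixed DO = (21.8×9.08 + 5.95×3.01)/(21.8+5.95) = 215.9/27.75 = 7.779 mg/L.
Mixed L₀ = (21.8×4.07 + 5.95×64.8)/(27.75) = 474.3/27.75 = 17.09 mg/L.
Initial deficit D₀ = C_s − DO₀ = 10.2 − 7.779 = 2.421 mg/L.
t_c = (1/0.6690) ln[(0.833/0.164)(1 − 2.421×0.6690/(0.164×17.09))] = 1.495 × ln(2.144) = 1.140 d.
D_c = (0.164/0.833) × 17.09 × e^(−0.164×1.140) = 0.1969 × 17.09 × 0.8295 = 2.791 mg/L.
Minimum DO = 10.2 − 2.791 = 7.409 mg/L.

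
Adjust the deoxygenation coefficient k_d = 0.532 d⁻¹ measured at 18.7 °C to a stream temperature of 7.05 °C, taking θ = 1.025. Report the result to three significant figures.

k_d ≈ 0.399 d⁻¹

k_d(T₂) = k_d(T₁) · θ^(T₂−T₁) = 0.532 × 1.025^(7.05−18.7)
= 0.532 × 1.025^-11.6 = 0.532 × 0.7500 = 0.3990 d⁻¹.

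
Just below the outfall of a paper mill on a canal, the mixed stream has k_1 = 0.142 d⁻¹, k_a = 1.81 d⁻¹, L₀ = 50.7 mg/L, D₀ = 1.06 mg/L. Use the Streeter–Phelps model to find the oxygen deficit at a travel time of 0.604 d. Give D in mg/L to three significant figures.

k_1 L₀/(k_a−k_1) = 0.142×50.7/(1.81−0.142) = 7.199/1.668 = 4.316 mg/L.
e^(−k_1 t) = e^(−0.142×0.6040) = 0.9178; e^(−k_a t) = e^(−1.81×0.6040) = 0.3351.
D = 4.316 × (0.9178 − 0.3351) + 1.06 × 0.3351 = 2.515 + 0.3552 = 2.870 mg/L.

D ≈ 2.87 mg/L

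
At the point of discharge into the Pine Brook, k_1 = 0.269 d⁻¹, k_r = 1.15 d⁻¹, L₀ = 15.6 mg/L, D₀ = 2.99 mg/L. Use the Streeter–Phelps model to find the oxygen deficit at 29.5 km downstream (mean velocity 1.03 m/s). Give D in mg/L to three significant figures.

D ≈ 3.15 mg/L

Travel time t = x/v = 29.5 km / (1.03 m/s) = 29500 m / 1.03 m/s = 28640 s = 0.3315 d.
k_1 L₀/(k_r−k_1) = 0.269×15.6/(1.15−0.269) = 4.196/0.8810 = 4.763 mg/L.
e^(−k_1 t) = e^(−0.269×0.3315) = 0.9147; e^(−k_r t) = e^(−1.15×0.3315) = 0.6830.
D = 4.763 × (0.9147 − 0.6830) + 2.99 × 0.6830 = 1.103 + 2.042 = 3.146 mg/L.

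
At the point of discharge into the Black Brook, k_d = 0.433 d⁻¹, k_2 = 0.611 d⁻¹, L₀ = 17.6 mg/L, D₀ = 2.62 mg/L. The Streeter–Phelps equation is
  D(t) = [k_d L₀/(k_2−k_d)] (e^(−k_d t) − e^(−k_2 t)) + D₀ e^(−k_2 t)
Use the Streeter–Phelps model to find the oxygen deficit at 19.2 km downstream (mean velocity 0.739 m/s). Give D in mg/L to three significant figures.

D ≈ 4.14 mg/L

Travel time t = x/v = 19.2 km / (0.739 m/s) = 19200 m / 0.739 m/s = 25980 s = 0.3007 d.
k_d L₀/(k_2−k_d) = 0.433×17.6/(0.611−0.433) = 7.621/0.1780 = 42.81 mg/L.
e^(−k_d t) = e^(−0.433×0.3007) = 0.8779; e^(−k_2 t) = e^(−0.611×0.3007) = 0.8322.
D = 42.81 × (0.8779 − 0.8322) + 2.62 × 0.8322 = 1.959 + 2.180 = 4.139 mg/L.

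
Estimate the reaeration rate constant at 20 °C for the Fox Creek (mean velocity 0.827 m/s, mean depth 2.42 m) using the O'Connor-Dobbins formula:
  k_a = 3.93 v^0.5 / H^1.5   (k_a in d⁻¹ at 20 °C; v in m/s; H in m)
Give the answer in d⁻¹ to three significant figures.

k_a = 3.93 × 0.827^0.5 / 2.42^1.5 = 3.93 × 0.9094 / 3.765 = 0.9493 d⁻¹.

k_a ≈ 0.949 d⁻¹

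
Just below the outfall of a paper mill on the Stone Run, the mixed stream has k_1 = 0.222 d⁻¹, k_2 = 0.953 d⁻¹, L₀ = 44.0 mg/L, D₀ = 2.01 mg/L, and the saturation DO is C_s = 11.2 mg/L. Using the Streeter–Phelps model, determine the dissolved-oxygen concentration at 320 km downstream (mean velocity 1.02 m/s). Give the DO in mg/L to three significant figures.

Travel time t = x/v = 320 km / (1.02 m/s) = 320000 m / 1.02 m/s = 313700 s = 3.631 d.
k_1 L₀/(k_2−k_1) = 0.222×44.0/(0.953−0.222) = 9.768/0.7310 = 13.36 mg/L.
e^(−k_1 t) = e^(−0.222×3.631) = 0.4466; e^(−k_2 t) = e^(−0.953×3.631) = 0.03142.
D = 13.36 × (0.4466 − 0.03142) + 2.01 × 0.03142 = 5.548 + 0.06315 = 5.611 mg/L.
DO = C_s − D = 11.2 − 5.611 = 5.589 mg/L.

DO ≈ 5.59 mg/L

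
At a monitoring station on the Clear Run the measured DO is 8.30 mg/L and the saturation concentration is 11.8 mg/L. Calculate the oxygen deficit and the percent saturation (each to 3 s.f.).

D = C_s − C = 11.8 − 8.30 = 3.50 mg/L.
% saturation = 8.30/11.8 × 100 = 70.3 %.

D ≈ 3.50 mg/L; 70.3 % saturation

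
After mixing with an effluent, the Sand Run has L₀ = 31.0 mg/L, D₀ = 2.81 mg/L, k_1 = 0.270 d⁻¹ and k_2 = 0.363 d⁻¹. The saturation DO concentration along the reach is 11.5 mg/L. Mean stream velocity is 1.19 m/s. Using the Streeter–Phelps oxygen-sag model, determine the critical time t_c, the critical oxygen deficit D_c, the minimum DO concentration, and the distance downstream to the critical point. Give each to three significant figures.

At the critical point dD/dt = 0, so k_1 L₀ e^(−k_1 t) = k_2 D. Substituting D(t) from the Streeter–Phelps equation and solving for t gives
t_c = ln[(k_2/k_1)(1 − D₀(k_2−k_1)/(k_1 L₀))] / (k_2−k_1).
Here k_2−k_1 = 0.09300 d⁻¹ and 1 − D₀(k_2−k_1)/(k_1 L₀) = 1 − 2.81×0.09300/(0.270×31.0) = 0.9688, so
t_c = ln(1.344 × 0.9688) / 0.09300 = 0.2643 / 0.09300 = 2.842 d.
L(t_c) = L₀ e^(−k_1 t_c) = 31.0 × 0.4643 = 14.39 mg/L, and at the critical point k_2 D_c = k_1 L, so D_c = (0.270/0.363) × 14.39 = 10.71 mg/L.
Minimum DO = C_s − D_c = 11.5 − 10.71 = 0.7941 mg/L.
x_c = v t_c = 1.19 m/s × 2.842 d × 86400 s/d = 292200 m ≈ 292 km.

t_c ≈ 2.84 d; D_c ≈ 10.7 mg/L; min DO ≈ 0.794 mg/L; x_c ≈ 292 km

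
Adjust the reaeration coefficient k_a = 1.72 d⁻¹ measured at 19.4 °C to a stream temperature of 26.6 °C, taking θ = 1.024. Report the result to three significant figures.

k_a(T₂) = k_a(T₁) · θ^(T₂−T₁) = 1.72 × 1.024^(26.6−19.4)
= 1.72 × 1.024^7.20 = 1.72 × 1.186 = 2.040 d⁻¹.

k_a ≈ 2.04 d⁻¹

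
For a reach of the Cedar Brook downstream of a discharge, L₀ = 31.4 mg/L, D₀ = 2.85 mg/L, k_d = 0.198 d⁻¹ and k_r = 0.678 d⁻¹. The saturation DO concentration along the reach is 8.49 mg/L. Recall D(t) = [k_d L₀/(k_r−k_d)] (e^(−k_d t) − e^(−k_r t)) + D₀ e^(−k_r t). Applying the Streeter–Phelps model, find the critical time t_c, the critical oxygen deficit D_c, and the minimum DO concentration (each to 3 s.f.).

t_c ≈ 2.05 d; D_c ≈ 6.11 mg/L; min DO ≈ 2.38 mg/L

At the critical point dD/dt = 0, so k_d L₀ e^(−k_d t) = k_r D. Substituting D(t) from the Streeter–Phelps equation and solving for t gives
t_c = ln[(k_r/k_d)(1 − D₀(k_r−k_d)/(k_d L₀))] / (k_r−k_d).
Here k_r−k_d = 0.4800 d⁻¹ and 1 − D₀(k_r−k_d)/(k_d L₀) = 1 − 2.85×0.4800/(0.198×31.4) = 0.7800, so
t_c = ln(3.424 × 0.7800) / 0.4800 = 0.9824 / 0.4800 = 2.047 d.
D_c = (k_d/k_r) L₀ e^(−k_d t_c) = (0.198/0.678) × 31.4 × e^(−0.198×2.047) = 0.2920 × 31.4 × 0.6668 = 6.115 mg/L.
Minimum DO = C_s − D_c = 8.49 − 6.115 = 2.375 mg/L.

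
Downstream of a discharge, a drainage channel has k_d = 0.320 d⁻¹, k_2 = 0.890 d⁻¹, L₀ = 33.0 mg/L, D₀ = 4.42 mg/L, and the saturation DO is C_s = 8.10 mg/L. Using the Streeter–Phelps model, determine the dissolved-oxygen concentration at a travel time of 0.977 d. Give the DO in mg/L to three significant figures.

DO ≈ 0.460 mg/L

k_d L₀/(k_2−k_d) = 0.320×33.0/(0.890−0.320) = 10.56/0.5700 = 18.53 mg/L.
e^(−k_d t) = e^(−0.320×0.9770) = 0.7315; e^(−k_2 t) = e^(−0.890×0.9770) = 0.4191.
D = 18.53 × (0.7315 − 0.4191) + 4.42 × 0.4191 = 5.787 + 1.853 = 7.640 mg/L.
DO = C_s − D = 8.10 − 7.640 = 0.4604 mg/L.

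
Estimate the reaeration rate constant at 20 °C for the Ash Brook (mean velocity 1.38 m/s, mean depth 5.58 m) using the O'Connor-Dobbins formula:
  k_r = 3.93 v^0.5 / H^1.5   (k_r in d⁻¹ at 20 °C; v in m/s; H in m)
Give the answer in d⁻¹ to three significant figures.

k_r = 3.93 × 1.38^0.5 / 5.58^1.5 = 3.93 × 1.175 / 13.18 = 0.3503 d⁻¹.

k_r ≈ 0.350 d⁻¹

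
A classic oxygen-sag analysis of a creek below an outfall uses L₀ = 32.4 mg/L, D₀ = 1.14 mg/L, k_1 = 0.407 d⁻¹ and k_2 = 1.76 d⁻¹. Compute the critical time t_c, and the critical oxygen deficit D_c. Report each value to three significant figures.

t_c = [1/(k_2−k_1)] ln[(k_2/k_1)(1 − D₀(k_2−k_1)/(k_1 L₀))]
= [1/(1.76−0.407)] ln[(1.76/0.407)(1 − 1.14×1.353/(0.407×32.4))]
= (1/1.353) ln[4.324 × 0.8830] = 0.7391 × ln(3.819) = 0.7391 × 1.340 = 0.9903 d.
D_c = (k_1/k_2) L₀ e^(−k_1 t_c) = (0.407/1.76) × 32.4 × e^(−0.407×0.9903) = 0.2312 × 32.4 × 0.6683 = 5.007 mg/L.

t_c ≈ 0.990 d; D_c ≈ 5.01 mg/L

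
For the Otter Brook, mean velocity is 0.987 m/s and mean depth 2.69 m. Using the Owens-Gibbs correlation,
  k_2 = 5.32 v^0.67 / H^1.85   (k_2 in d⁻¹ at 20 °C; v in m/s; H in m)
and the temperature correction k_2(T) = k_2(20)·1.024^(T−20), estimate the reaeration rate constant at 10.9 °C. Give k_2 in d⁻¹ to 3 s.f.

k_2(20) = 5.32 × 0.987^0.67 / 2.69^1.85 = 5.32 × 0.9913 / 6.238 = 0.8454 d⁻¹.
k_2(10.9) = 0.8454 × 1.024^(10.9−20) = 0.8454 × 0.8059 = 0.6813 d⁻¹.

k_2 ≈ 0.681 d⁻¹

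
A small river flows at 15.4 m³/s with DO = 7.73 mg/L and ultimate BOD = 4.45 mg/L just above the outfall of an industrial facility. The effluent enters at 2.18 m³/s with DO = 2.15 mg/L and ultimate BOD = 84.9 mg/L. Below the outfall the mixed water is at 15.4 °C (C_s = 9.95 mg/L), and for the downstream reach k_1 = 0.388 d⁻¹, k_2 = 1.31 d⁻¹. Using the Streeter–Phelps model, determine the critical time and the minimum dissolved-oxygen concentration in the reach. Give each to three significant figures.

t_c ≈ 0.611 d; minimum DO ≈ 6.58 mg/L

Mixed DO = (15.4×7.73 + 2.18×2.15)/(15.4+2.18) = 123.7/17.58 = 7.038 mg/L.
Mixed L₀ = (15.4×4.45 + 2.18×84.9)/(17.58) = 253.6/17.58 = 14.43 mg/L.
Initial deficit D₀ = C_s − DO₀ = 9.95 − 7.038 = 2.912 mg/L.
t_c = (1/0.9220) ln[(1.31/0.388)(1 − 2.912×0.9220/(0.388×14.43))] = 1.085 × ln(1.757) = 0.6112 d.
D_c = (0.388/1.31) × 14.43 × e^(−0.388×0.6112) = 0.2962 × 14.43 × 0.7889 = 3.371 mg/L.
Minimum DO = 9.95 − 3.371 = 6.579 mg/L.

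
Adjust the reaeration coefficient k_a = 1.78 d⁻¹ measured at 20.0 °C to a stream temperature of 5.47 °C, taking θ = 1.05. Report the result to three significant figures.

k_a(T₂) = k_a(T₁) · θ^(T₂−T₁) = 1.78 × 1.05^(5.47−20.0)
= 1.78 × 1.05^-14.5 = 1.78 × 0.4922 = 0.8761 d⁻¹.

k_a ≈ 0.876 d⁻¹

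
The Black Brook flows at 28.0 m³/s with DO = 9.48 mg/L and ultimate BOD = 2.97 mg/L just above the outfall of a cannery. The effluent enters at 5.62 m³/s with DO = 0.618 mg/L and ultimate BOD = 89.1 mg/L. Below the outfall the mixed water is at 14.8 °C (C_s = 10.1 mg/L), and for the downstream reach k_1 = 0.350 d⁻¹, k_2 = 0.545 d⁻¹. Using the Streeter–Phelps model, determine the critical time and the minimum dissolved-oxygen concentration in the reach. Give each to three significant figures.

Mixed DO = (28.0×9.48 + 5.62×0.618)/(28.0+5.62) = 268.9/33.62 = 7.999 mg/L.
Mixed L₀ = (28.0×2.97 + 5.62×89.1)/(33.62) = 583.9/33.62 = 17.37 mg/L.
Initial deficit D₀ = C_s − DO₀ = 10.1 − 7.999 = 2.101 mg/L.
t_c = (1/0.1950) ln[(0.545/0.350)(1 − 2.101×0.1950/(0.350×17.37))] = 5.128 × ln(1.452) = 1.913 d.
D_c = (0.350/0.545) × 17.37 × e^(−0.350×1.913) = 0.6422 × 17.37 × 0.5119 = 5.710 mg/L.
Minimum DO = 10.1 − 5.710 = 4.390 mg/L.

t_c ≈ 1.91 d; minimum DO ≈ 4.39 mg/L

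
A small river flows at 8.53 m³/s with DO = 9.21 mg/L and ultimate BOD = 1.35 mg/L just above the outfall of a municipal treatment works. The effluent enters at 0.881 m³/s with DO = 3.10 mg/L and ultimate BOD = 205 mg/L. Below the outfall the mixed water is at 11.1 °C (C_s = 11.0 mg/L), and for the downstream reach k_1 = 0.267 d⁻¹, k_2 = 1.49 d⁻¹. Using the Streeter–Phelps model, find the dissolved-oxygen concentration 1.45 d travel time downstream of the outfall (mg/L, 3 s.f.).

Mixed DO = (8.53×9.21 + 0.881×3.10)/(8.53+0.881) = 81.29/9.411 = 8.638 mg/L.
Mixed L₀ = (8.53×1.35 + 0.881×205)/(9.411) = 192.1/9.411 = 20.41 mg/L.
Initial deficit D₀ = C_s − DO₀ = 11.0 − 8.638 = 2.362 mg/L.
D(1.45) = [0.267×20.41/(1.49−0.267)](e^(−0.267×1.45) − e^(−1.49×1.45)) + 2.362 e^(−1.49×1.45)
= 4.457 × (0.6790 − 0.1153) + 2.362 × 0.1153 = 2.785 mg/L.
DO = 11.0 − 2.785 = 8.215 mg/L.

DO ≈ 8.22 mg/L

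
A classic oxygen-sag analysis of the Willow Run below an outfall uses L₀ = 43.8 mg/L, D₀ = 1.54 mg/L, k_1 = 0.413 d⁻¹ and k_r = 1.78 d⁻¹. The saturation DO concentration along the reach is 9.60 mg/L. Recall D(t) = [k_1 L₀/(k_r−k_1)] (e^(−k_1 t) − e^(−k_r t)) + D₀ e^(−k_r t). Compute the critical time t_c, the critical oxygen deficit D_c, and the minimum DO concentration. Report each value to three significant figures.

With k_r/k_1 = 4.310 and 1 − D₀(k_r−k_1)/(k_1 L₀) = 0.8836,
t_c = ln(4.310 × 0.8836) / (1.78 − 0.413) = ln(3.808) / 1.367 = 1.337/1.367 = 0.9782 d.
L(t_c) = L₀ e^(−k_1 t_c) = 43.8 × 0.6676 = 29.24 mg/L, and at the critical point k_r D_c = k_1 L, so D_c = (0.413/1.78) × 29.24 = 6.785 mg/L.
Minimum DO = C_s − D_c = 9.60 − 6.785 = 2.815 mg/L.

t_c ≈ 0.978 d; D_c ≈ 6.79 mg/L; min DO ≈ 2.81 mg/L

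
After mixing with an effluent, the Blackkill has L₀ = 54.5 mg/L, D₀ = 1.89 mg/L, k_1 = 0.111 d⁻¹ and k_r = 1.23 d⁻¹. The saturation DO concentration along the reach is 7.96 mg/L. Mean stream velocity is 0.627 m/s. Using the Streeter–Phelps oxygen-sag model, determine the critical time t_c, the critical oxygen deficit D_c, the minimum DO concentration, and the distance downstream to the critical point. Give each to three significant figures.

At the critical point dD/dt = 0, so k_1 L₀ e^(−k_1 t) = k_r D. Substituting D(t) from the Streeter–Phelps equation and solving for t gives
t_c = ln[(k_r/k_1)(1 − D₀(k_r−k_1)/(k_1 L₀))] / (k_r−k_1).
Here k_r−k_1 = 1.119 d⁻¹ and 1 − D₀(k_r−k_1)/(k_1 L₀) = 1 − 1.89×1.119/(0.111×54.5) = 0.6504, so
t_c = ln(11.08 × 0.6504) / 1.119 = 1.975 / 1.119 = 1.765 d.
D_c = (k_1/k_r) L₀ e^(−k_1 t_c) = (0.111/1.23) × 54.5 × e^(−0.111×1.765) = 0.09024 × 54.5 × 0.8221 = 4.043 mg/L.
Minimum DO = C_s − D_c = 7.96 − 4.043 = 3.917 mg/L.
x_c = v t_c = 0.627 m/s × 1.765 d × 86400 s/d = 95620 m ≈ 95.6 km.

t_c ≈ 1.77 d; D_c ≈ 4.04 mg/L; min DO ≈ 3.92 mg/L; x_c ≈ 95.6 km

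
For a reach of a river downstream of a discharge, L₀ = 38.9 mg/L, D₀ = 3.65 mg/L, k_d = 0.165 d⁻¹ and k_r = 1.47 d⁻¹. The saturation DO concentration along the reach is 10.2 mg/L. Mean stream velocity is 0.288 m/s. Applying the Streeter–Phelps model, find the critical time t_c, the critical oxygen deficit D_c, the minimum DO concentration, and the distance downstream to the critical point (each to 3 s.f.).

t_c = [1/(k_r−k_d)] ln[(k_r/k_d)(1 − D₀(k_r−k_d)/(k_d L₀))]
= [1/(1.47−0.165)] ln[(1.47/0.165)(1 − 3.65×1.305/(0.165×38.9))]
= (1/1.305) ln[8.909 × 0.2579] = 0.7663 × ln(2.298) = 0.7663 × 0.8318 = 0.6374 d.
D_c = (k_d/k_r) L₀ e^(−k_d t_c) = (0.165/1.47) × 38.9 × e^(−0.165×0.6374) = 0.1122 × 38.9 × 0.9002 = 3.930 mg/L.
Minimum DO = C_s − D_c = 10.2 − 3.930 = 6.270 mg/L.
x_c = v t_c = 0.288 m/s × 0.6374 d × 86400 s/d = 15860 m ≈ 15.9 km.

t_c ≈ 0.637 d; D_c ≈ 3.93 mg/L; min DO ≈ 6.27 mg/L; x_c ≈ 15.9 km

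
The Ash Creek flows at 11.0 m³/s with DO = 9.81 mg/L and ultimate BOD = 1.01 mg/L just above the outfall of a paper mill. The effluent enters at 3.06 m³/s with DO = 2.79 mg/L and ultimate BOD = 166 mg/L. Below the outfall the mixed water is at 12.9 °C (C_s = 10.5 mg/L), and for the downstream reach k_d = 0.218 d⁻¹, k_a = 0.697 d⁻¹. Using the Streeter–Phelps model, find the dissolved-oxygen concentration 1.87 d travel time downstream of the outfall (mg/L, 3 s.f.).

DO ≈ 3.28 mg/L

Mixed DO = (11.0×9.81 + 3.06×2.79)/(11.0+3.06) = 116.4/14.06 = 8.282 mg/L.
Mixed L₀ = (11.0×1.01 + 3.06×166)/(14.06) = 519.1/14.06 = 36.92 mg/L.
Initial deficit D₀ = C_s − DO₀ = 10.5 − 8.282 = 2.218 mg/L.
D(1.87) = [0.218×36.92/(0.697−0.218)](e^(−0.218×1.87) − e^(−0.697×1.87)) + 2.218 e^(−0.697×1.87)
= 16.80 × (0.6652 − 0.2716) + 2.218 × 0.2716 = 7.216 mg/L.
DO = 10.5 − 7.216 = 3.284 mg/L.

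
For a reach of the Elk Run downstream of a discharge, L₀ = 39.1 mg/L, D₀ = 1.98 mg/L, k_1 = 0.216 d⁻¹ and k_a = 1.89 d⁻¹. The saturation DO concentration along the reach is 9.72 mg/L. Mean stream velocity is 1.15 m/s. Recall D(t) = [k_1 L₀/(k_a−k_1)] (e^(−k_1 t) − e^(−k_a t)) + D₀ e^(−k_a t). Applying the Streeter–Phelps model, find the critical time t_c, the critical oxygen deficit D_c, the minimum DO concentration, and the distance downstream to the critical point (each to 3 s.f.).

t_c ≈ 0.998 d; D_c ≈ 3.60 mg/L; min DO ≈ 6.12 mg/L; x_c ≈ 99.2 km

At the critical point dD/dt = 0, so k_1 L₀ e^(−k_1 t) = k_a D. Substituting D(t) from the Streeter–Phelps equation and solving for t gives
t_c = ln[(k_a/k_1)(1 − D₀(k_a−k_1)/(k_1 L₀))] / (k_a−k_1).
Here k_a−k_1 = 1.674 d⁻¹ and 1 − D₀(k_a−k_1)/(k_1 L₀) = 1 − 1.98×1.674/(0.216×39.1) = 0.6075, so
t_c = ln(8.750 × 0.6075) / 1.674 = 1.671 / 1.674 = 0.9980 d.
L(t_c) = L₀ e^(−k_1 t_c) = 39.1 × 0.8061 = 31.52 mg/L, and at the critical point k_a D_c = k_1 L, so D_c = (0.216/1.89) × 31.52 = 3.602 mg/L.
Minimum DO = C_s − D_c = 9.72 − 3.602 = 6.118 mg/L.
x_c = v t_c = 1.15 m/s × 0.9980 d × 86400 s/d = 99170 m ≈ 99.2 km.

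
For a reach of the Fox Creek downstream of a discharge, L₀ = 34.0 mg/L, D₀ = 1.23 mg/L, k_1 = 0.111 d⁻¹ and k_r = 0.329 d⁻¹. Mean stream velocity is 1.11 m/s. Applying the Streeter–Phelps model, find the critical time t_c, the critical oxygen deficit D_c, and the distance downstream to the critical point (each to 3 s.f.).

At the critical point dD/dt = 0, so k_1 L₀ e^(−k_1 t) = k_r D. Substituting D(t) from the Streeter–Phelps equation and solving for t gives
t_c = ln[(k_r/k_1)(1 − D₀(k_r−k_1)/(k_1 L₀))] / (k_r−k_1).
Here k_r−k_1 = 0.2180 d⁻¹ and 1 − D₀(k_r−k_1)/(k_1 L₀) = 1 − 1.23×0.2180/(0.111×34.0) = 0.9290, so
t_c = ln(2.964 × 0.9290) / 0.2180 = 1.013 / 0.2180 = 4.646 d.
L(t_c) = L₀ e^(−k_1 t_c) = 34.0 × 0.5971 = 20.30 mg/L, and at the critical point k_r D_c = k_1 L, so D_c = (0.111/0.329) × 20.30 = 6.849 mg/L.
x_c = v t_c = 1.11 m/s × 4.646 d × 86400 s/d = 445600 m ≈ 446 km.

t_c ≈ 4.65 d; D_c ≈ 6.85 mg/L; x_c ≈ 446 km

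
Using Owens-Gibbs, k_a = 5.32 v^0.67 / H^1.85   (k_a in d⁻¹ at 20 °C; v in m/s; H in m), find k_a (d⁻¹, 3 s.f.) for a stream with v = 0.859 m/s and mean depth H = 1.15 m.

k_a = 5.32 × 0.859^0.67 / 1.15^1.85 = 5.32 × 0.9032 / 1.295 = 3.710 d⁻¹.

k_a ≈ 3.71 d⁻¹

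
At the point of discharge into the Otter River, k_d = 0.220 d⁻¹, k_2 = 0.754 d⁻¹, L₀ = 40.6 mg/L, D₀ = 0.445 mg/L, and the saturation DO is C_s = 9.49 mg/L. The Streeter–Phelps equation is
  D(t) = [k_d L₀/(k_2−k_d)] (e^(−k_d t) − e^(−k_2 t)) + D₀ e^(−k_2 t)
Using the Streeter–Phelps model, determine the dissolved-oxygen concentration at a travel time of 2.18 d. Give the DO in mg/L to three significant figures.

k_d L₀/(k_2−k_d) = 0.220×40.6/(0.754−0.220) = 8.932/0.5340 = 16.73 mg/L.
e^(−k_d t) = e^(−0.220×2.180) = 0.6190; e^(−k_2 t) = e^(−0.754×2.180) = 0.1933.
D = 16.73 × (0.6190 − 0.1933) + 0.445 × 0.1933 = 7.122 + 0.08600 = 7.208 mg/L.
DO = C_s − D = 9.49 − 7.208 = 2.282 mg/L.

DO ≈ 2.28 mg/L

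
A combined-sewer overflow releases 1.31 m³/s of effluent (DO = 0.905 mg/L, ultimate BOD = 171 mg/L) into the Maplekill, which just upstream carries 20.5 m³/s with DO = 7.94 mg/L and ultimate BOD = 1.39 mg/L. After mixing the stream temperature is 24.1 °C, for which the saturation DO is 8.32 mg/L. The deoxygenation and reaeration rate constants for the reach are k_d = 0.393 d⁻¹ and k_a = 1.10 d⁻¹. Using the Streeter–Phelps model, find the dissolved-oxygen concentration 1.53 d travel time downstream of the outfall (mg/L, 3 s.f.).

Mixed DO = (20.5×7.94 + 1.31×0.905)/(20.5+1.31) = 164.0/21.81 = 7.517 mg/L.
Mixed L₀ = (20.5×1.39 + 1.31×171)/(21.81) = 252.5/21.81 = 11.58 mg/L.
Initial deficit D₀ = C_s − DO₀ = 8.32 − 7.517 = 0.8026 mg/L.
D(1.53) = [0.393×11.58/(1.10−0.393)](e^(−0.393×1.53) − e^(−1.10×1.53)) + 0.8026 e^(−1.10×1.53)
= 6.436 × (0.5481 − 0.1858) + 0.8026 × 0.1858 = 2.481 mg/L.
DO = 8.32 − 2.481 = 5.839 mg/L.

DO ≈ 5.84 mg/L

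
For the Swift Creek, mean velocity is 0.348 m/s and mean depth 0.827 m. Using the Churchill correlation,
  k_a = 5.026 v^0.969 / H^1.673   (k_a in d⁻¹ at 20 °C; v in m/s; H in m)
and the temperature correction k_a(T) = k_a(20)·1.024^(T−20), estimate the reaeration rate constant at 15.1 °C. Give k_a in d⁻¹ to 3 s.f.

k_a(20) = 5.026 × 0.348^0.969 / 0.827^1.673 = 5.026 × 0.3596 / 0.7278 = 2.483 d⁻¹.
k_a(15.1) = 2.483 × 1.024^(15.1−20) = 2.483 × 0.8903 = 2.211 d⁻¹.

k_a ≈ 2.21 d⁻¹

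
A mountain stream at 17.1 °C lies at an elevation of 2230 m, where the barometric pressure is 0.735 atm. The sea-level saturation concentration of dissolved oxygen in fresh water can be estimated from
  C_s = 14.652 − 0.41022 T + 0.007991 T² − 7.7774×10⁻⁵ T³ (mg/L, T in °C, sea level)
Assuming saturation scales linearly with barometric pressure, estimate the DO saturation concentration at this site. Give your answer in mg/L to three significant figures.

C_s ≈ 7.04 mg/L

At sea level: C_s = 14.652 − 0.41022×17.1 + 0.007991×17.1² − 7.7774×10⁻⁵×17.1³ = 9.585 mg/L.
Pressure correction: C_s' = 9.585 × 0.735 = 7.045 mg/L.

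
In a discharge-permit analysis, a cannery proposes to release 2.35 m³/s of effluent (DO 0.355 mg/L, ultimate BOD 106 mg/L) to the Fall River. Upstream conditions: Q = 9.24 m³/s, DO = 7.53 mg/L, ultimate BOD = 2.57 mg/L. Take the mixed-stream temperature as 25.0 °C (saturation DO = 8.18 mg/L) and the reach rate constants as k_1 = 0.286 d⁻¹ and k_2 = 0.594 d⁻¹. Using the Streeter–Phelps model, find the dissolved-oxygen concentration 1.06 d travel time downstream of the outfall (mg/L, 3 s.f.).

Mixed DO = (9.24×7.53 + 2.35×0.355)/(9.24+2.35) = 70.41/11.59 = 6.075 mg/L.
Mixed L₀ = (9.24×2.57 + 2.35×106)/(11.59) = 272.8/11.59 = 23.54 mg/L.
Initial deficit D₀ = C_s − DO₀ = 8.18 − 6.075 = 2.105 mg/L.
D(1.06) = [0.286×23.54/(0.594−0.286)](e^(−0.286×1.06) − e^(−0.594×1.06)) + 2.105 e^(−0.594×1.06)
= 21.86 × (0.7385 − 0.5328) + 2.105 × 0.5328 = 5.618 mg/L.
DO = 8.18 − 5.618 = 2.562 mg/L.

DO ≈ 2.56 mg/L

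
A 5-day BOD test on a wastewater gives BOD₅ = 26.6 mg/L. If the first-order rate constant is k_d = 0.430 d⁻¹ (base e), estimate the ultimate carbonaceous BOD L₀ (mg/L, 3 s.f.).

L₀ ≈ 30.1 mg/L

BOD₅ = L₀(1 − e^(−5k_d)) ⇒ L₀ = BOD₅ / (1 − e^(−5×0.430))
= 26.6 / (1 − 0.1165) = 26.6 / 0.8835 = 30.11 mg/L.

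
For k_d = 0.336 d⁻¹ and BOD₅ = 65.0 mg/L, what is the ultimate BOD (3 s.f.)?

L₀ ≈ 79.9 mg/L

BOD₅ = L₀(1 − e^(−5k_d)) ⇒ L₀ = BOD₅ / (1 − e^(−5×0.336))
= 65.0 / (1 − 0.1864) = 65.0 / 0.8136 = 79.89 mg/L.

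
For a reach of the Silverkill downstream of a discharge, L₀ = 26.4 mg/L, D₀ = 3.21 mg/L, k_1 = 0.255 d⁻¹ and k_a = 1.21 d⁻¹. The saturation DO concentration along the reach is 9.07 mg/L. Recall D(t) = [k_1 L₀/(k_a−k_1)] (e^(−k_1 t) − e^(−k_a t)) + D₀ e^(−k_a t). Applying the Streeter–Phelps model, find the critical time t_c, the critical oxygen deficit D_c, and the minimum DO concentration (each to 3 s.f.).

t_c ≈ 0.994 d; D_c ≈ 4.32 mg/L; min DO ≈ 4.75 mg/L

With k_a/k_1 = 4.745 and 1 − D₀(k_a−k_1)/(k_1 L₀) = 0.5446,
t_c = ln(4.745 × 0.5446) / (1.21 − 0.255) = ln(2.584) / 0.9550 = 0.9495/0.9550 = 0.9942 d.
L(t_c) = L₀ e^(−k_1 t_c) = 26.4 × 0.7761 = 20.49 mg/L, and at the critical point k_a D_c = k_1 L, so D_c = (0.255/1.21) × 20.49 = 4.318 mg/L.
Minimum DO = C_s − D_c = 9.07 − 4.318 = 4.752 mg/L.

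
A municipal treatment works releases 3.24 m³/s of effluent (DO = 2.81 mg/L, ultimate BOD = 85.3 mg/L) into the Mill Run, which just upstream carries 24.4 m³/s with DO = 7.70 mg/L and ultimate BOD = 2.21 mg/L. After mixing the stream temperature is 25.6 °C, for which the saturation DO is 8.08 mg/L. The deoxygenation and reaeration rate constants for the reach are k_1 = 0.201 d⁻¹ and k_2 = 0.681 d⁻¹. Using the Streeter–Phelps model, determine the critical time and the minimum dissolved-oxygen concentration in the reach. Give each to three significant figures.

Mixed DO = (24.4×7.70 + 3.24×2.81)/(24.4+3.24) = 197.0/27.64 = 7.127 mg/L.
Mixed L₀ = (24.4×2.21 + 3.24×85.3)/(27.64) = 330.3/27.64 = 11.95 mg/L.
Initial deficit D₀ = C_s − DO₀ = 8.08 − 7.127 = 0.9532 mg/L.
t_c = (1/0.4800) ln[(0.681/0.201)(1 − 0.9532×0.4800/(0.201×11.95))] = 2.083 × ln(2.743) = 2.102 d.
D_c = (0.201/0.681) × 11.95 × e^(−0.201×2.102) = 0.2952 × 11.95 × 0.6554 = 2.312 mg/L.
Minimum DO = 8.08 − 2.312 = 5.768 mg/L.

t_c ≈ 2.10 d; minimum DO ≈ 5.77 mg/L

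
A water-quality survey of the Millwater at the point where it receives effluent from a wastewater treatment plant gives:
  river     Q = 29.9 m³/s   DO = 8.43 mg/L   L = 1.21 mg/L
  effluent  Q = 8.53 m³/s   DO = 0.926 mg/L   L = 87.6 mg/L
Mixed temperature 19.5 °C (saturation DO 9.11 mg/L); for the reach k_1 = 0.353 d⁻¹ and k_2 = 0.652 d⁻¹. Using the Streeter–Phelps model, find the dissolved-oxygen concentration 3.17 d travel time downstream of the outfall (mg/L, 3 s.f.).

Mixed DO = (29.9×8.43 + 8.53×0.926)/(29.9+8.53) = 260.0/38.43 = 6.764 mg/L.
Mixed L₀ = (29.9×1.21 + 8.53×87.6)/(38.43) = 783.4/38.43 = 20.39 mg/L.
Initial deficit D₀ = C_s − DO₀ = 9.11 − 6.764 = 2.346 mg/L.
D(3.17) = [0.353×20.39/(0.652−0.353)](e^(−0.353×3.17) − e^(−0.652×3.17)) + 2.346 e^(−0.652×3.17)
= 24.07 × (0.3266 − 0.1266) + 2.346 × 0.1266 = 5.111 mg/L.
DO = 9.11 − 5.111 = 3.999 mg/L.

DO ≈ 4.00 mg/L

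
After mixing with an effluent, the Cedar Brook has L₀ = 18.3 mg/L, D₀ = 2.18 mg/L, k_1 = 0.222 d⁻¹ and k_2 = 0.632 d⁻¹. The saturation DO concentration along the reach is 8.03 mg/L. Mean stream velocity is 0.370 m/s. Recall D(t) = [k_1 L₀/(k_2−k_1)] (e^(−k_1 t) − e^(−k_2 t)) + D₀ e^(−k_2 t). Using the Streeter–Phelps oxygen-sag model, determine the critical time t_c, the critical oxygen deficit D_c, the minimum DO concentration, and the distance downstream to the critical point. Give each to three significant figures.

t_c ≈ 1.95 d; D_c ≈ 4.17 mg/L; min DO ≈ 3.86 mg/L; x_c ≈ 62.2 km

t_c = [1/(k_2−k_1)] ln[(k_2/k_1)(1 − D₀(k_2−k_1)/(k_1 L₀))]
= [1/(0.632−0.222)] ln[(0.632/0.222)(1 − 2.18×0.4100/(0.222×18.3))]
= (1/0.4100) ln[2.847 × 0.7800] = 2.439 × ln(2.221) = 2.439 × 0.7977 = 1.946 d.
D_c = (k_1/k_2) L₀ e^(−k_1 t_c) = (0.222/0.632) × 18.3 × e^(−0.222×1.946) = 0.3513 × 18.3 × 0.6492 = 4.173 mg/L.
Minimum DO = C_s − D_c = 8.03 − 4.173 = 3.857 mg/L.
x_c = v t_c = 0.370 m/s × 1.946 d × 86400 s/d = 62200 m ≈ 62.2 km.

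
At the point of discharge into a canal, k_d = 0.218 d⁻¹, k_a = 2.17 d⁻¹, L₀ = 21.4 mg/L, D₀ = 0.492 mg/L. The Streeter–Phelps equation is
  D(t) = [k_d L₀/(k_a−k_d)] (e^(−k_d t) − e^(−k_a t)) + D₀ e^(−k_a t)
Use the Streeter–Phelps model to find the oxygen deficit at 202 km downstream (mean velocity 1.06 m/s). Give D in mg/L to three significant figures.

D ≈ 1.46 mg/L

Travel time t = x/v = 202 km / (1.06 m/s) = 202000 m / 1.06 m/s = 190600 s = 2.206 d.
k_d L₀/(k_a−k_d) = 0.218×21.4/(2.17−0.218) = 4.665/1.952 = 2.390 mg/L.
e^(−k_d t) = e^(−0.218×2.206) = 0.6183; e^(−k_a t) = e^(−2.17×2.206) = 0.008344.
D = 2.390 × (0.6183 − 0.008344) + 0.492 × 0.008344 = 1.458 + 0.004105 = 1.462 mg/L.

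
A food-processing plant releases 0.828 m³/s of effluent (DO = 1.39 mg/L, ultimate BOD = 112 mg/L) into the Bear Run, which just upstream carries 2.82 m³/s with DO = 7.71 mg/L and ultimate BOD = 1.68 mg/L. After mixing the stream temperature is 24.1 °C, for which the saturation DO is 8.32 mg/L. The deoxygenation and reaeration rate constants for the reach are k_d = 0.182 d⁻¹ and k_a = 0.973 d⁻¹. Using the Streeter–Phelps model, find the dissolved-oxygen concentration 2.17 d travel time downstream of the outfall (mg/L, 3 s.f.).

DO ≈ 4.67 mg/L

Mixed DO = (2.82×7.71 + 0.828×1.39)/(2.82+0.828) = 22.89/3.648 = 6.276 mg/L.
Mixed L₀ = (2.82×1.68 + 0.828×112)/(3.648) = 97.47/3.648 = 26.72 mg/L.
Initial deficit D₀ = C_s − DO₀ = 8.32 − 6.276 = 2.044 mg/L.
D(2.17) = [0.182×26.72/(0.973−0.182)](e^(−0.182×2.17) − e^(−0.973×2.17)) + 2.044 e^(−0.973×2.17)
= 6.148 × (0.6737 − 0.1211) + 2.044 × 0.1211 = 3.645 mg/L.
DO = 8.32 − 3.645 = 4.675 mg/L.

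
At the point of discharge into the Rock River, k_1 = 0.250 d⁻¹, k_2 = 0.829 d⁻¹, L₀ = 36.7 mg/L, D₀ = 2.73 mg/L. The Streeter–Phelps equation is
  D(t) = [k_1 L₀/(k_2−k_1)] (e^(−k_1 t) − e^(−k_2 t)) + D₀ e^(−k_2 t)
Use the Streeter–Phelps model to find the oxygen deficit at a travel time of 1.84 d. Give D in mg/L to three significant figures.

D ≈ 7.15 mg/L

k_1 L₀/(k_2−k_1) = 0.250×36.7/(0.829−0.250) = 9.175/0.5790 = 15.85 mg/L.
e^(−k_1 t) = e^(−0.250×1.840) = 0.6313; e^(−k_2 t) = e^(−0.829×1.840) = 0.2175.
D = 15.85 × (0.6313 − 0.2175) + 2.73 × 0.2175 = 6.556 + 0.5939 = 7.150 mg/L.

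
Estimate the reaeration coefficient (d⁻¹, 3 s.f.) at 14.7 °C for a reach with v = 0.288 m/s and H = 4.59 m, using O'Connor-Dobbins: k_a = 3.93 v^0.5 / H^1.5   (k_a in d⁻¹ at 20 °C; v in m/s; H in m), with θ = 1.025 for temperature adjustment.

k_a(20) = 3.93 × 0.288^0.5 / 4.59^1.5 = 3.93 × 0.5367 / 9.834 = 0.2145 d⁻¹.
k_a(14.7) = 0.2145 × 1.025^(14.7−20) = 0.2145 × 0.8773 = 0.1882 d⁻¹.

k_a ≈ 0.188 d⁻¹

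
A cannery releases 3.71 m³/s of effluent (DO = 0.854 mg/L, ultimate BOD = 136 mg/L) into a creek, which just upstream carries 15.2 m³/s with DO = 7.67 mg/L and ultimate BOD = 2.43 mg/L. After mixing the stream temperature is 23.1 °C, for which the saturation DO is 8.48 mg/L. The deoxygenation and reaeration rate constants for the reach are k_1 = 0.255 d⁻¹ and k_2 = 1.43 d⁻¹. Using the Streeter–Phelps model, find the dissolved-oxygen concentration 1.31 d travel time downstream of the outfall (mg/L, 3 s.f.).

Mixed DO = (15.2×7.67 + 3.71×0.854)/(15.2+3.71) = 119.8/18.91 = 6.333 mg/L.
Mixed L₀ = (15.2×2.43 + 3.71×136)/(18.91) = 541.5/18.91 = 28.64 mg/L.
Initial deficit D₀ = C_s − DO₀ = 8.48 − 6.333 = 2.147 mg/L.
D(1.31) = [0.255×28.64/(1.43−0.255)](e^(−0.255×1.31) − e^(−1.43×1.31)) + 2.147 e^(−1.43×1.31)
= 6.214 × (0.7160 − 0.1536) + 2.147 × 0.1536 = 3.825 mg/L.
DO = 8.48 − 3.825 = 4.655 mg/L.

DO ≈ 4.66 mg/L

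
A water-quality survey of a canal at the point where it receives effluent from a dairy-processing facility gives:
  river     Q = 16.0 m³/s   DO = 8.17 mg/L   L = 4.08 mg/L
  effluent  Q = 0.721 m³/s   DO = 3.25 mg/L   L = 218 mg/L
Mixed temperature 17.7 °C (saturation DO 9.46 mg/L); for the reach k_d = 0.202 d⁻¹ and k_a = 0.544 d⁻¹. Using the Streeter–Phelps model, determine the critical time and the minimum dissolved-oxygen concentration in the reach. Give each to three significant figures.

Mixed DO = (16.0×8.17 + 0.721×3.25)/(16.0+0.721) = 133.1/16.72 = 7.958 mg/L.
Mixed L₀ = (16.0×4.08 + 0.721×218)/(16.72) = 222.5/16.72 = 13.30 mg/L.
Initial deficit D₀ = C_s − DO₀ = 9.46 − 7.958 = 1.502 mg/L.
t_c = (1/0.3420) ln[(0.544/0.202)(1 − 1.502×0.3420/(0.202×13.30))] = 2.924 × ln(2.178) = 2.276 d.
D_c = (0.202/0.544) × 13.30 × e^(−0.202×2.276) = 0.3713 × 13.30 × 0.6314 = 3.119 mg/L.
Minimum DO = 9.46 − 3.119 = 6.341 mg/L.

t_c ≈ 2.28 d; minimum DO ≈ 6.34 mg/L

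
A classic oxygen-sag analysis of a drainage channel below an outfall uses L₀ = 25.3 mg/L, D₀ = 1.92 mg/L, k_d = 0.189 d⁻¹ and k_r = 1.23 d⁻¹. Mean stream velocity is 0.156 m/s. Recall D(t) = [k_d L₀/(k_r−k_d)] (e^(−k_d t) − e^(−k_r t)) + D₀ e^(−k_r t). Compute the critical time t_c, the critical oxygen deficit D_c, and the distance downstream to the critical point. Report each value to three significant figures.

With k_r/k_d = 6.508 and 1 − D₀(k_r−k_d)/(k_d L₀) = 0.5820,
t_c = ln(6.508 × 0.5820) / (1.23 − 0.189) = ln(3.788) / 1.041 = 1.332/1.041 = 1.279 d.
D_c = (k_d/k_r) L₀ e^(−k_d t_c) = (0.189/1.23) × 25.3 × e^(−0.189×1.279) = 0.1537 × 25.3 × 0.7852 = 3.053 mg/L.
x_c = v t_c = 0.156 m/s × 1.279 d × 86400 s/d = 17240 m ≈ 17.2 km.

t_c ≈ 1.28 d; D_c ≈ 3.05 mg/L; x_c ≈ 17.2 km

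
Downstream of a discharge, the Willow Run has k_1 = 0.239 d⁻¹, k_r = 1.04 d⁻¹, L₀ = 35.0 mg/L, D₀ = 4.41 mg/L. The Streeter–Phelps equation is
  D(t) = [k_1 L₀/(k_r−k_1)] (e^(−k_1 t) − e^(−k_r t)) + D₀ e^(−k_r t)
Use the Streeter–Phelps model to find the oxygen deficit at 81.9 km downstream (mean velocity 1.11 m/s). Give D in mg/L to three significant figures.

D ≈ 6.03 mg/L

Travel time t = x/v = 81.9 km / (1.11 m/s) = 81900 m / 1.11 m/s = 73780 s = 0.8540 d.
k_1 L₀/(k_r−k_1) = 0.239×35.0/(1.04−0.239) = 8.365/0.8010 = 10.44 mg/L.
e^(−k_1 t) = e^(−0.239×0.8540) = 0.8154; e^(−k_r t) = e^(−1.04×0.8540) = 0.4114.
D = 10.44 × (0.8154 − 0.4114) + 4.41 × 0.4114 = 4.219 + 1.814 = 6.033 mg/L.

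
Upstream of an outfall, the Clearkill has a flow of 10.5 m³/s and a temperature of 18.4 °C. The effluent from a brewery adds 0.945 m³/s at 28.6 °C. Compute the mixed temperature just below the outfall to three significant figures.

19.2 °C

Flow-weighted mixing: C = (Q_r C_r + Q_w C_w)/(Q_r + Q_w)
= (10.5×18.4 + 0.945×28.6)/(10.5 + 0.945) = 220.2/11.45 = 19.24 °C.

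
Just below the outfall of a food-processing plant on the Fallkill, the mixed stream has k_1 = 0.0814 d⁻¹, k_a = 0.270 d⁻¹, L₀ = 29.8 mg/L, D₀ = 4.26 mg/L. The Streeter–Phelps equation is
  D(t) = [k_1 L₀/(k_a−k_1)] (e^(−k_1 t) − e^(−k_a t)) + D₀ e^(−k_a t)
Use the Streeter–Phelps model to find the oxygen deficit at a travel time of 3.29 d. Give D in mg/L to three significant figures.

k_1 L₀/(k_a−k_1) = 0.0814×29.8/(0.270−0.0814) = 2.426/0.1886 = 12.86 mg/L.
e^(−k_1 t) = e^(−0.0814×3.290) = 0.7651; e^(−k_a t) = e^(−0.270×3.290) = 0.4114.
D = 12.86 × (0.7651 − 0.4114) + 4.26 × 0.4114 = 4.549 + 1.752 = 6.302 mg/L.

D ≈ 6.30 mg/L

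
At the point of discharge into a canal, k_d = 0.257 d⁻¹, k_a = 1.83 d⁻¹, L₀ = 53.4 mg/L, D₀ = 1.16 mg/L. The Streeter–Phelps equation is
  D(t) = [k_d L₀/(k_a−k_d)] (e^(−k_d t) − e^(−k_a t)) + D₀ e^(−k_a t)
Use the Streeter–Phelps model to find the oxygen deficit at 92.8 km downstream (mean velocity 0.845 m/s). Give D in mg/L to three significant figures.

D ≈ 5.55 mg/L

Travel time t = x/v = 92.8 km / (0.845 m/s) = 92800 m / 0.845 m/s = 109800 s = 1.271 d.
k_d L₀/(k_a−k_d) = 0.257×53.4/(1.83−0.257) = 13.72/1.573 = 8.725 mg/L.
e^(−k_d t) = e^(−0.257×1.271) = 0.7213; e^(−k_a t) = e^(−1.83×1.271) = 0.09768.
D = 8.725 × (0.7213 − 0.09768) + 1.16 × 0.09768 = 5.441 + 0.1133 = 5.554 mg/L.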